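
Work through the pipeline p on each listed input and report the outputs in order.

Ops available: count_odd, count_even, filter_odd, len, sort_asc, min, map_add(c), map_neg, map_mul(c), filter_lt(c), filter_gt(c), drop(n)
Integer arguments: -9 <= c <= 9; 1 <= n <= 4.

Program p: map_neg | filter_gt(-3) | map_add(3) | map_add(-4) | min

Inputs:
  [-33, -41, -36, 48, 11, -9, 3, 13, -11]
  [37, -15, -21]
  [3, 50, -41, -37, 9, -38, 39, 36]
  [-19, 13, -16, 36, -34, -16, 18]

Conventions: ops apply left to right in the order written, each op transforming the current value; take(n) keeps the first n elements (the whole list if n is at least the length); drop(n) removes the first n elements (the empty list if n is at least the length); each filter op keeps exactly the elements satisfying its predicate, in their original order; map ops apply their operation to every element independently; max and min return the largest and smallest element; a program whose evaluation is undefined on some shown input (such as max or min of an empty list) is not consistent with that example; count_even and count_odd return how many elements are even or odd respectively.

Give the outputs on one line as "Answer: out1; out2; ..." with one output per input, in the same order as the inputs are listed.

8; 14; 36; 15

Execution, op by op:
  [-33, -41, -36, 48, 11, -9, 3, 13, -11] -> [33, 41, 36, -48, -11, 9, -3, -13, 11] -> [33, 41, 36, 9, 11] -> [36, 44, 39, 12, 14] -> [32, 40, 35, 8, 10] -> 8
  [37, -15, -21] -> [-37, 15, 21] -> [15, 21] -> [18, 24] -> [14, 20] -> 14
  [3, 50, -41, -37, 9, -38, 39, 36] -> [-3, -50, 41, 37, -9, 38, -39, -36] -> [41, 37, 38] -> [44, 40, 41] -> [40, 36, 37] -> 36
  [-19, 13, -16, 36, -34, -16, 18] -> [19, -13, 16, -36, 34, 16, -18] -> [19, 16, 34, 16] -> [22, 19, 37, 19] -> [18, 15, 33, 15] -> 15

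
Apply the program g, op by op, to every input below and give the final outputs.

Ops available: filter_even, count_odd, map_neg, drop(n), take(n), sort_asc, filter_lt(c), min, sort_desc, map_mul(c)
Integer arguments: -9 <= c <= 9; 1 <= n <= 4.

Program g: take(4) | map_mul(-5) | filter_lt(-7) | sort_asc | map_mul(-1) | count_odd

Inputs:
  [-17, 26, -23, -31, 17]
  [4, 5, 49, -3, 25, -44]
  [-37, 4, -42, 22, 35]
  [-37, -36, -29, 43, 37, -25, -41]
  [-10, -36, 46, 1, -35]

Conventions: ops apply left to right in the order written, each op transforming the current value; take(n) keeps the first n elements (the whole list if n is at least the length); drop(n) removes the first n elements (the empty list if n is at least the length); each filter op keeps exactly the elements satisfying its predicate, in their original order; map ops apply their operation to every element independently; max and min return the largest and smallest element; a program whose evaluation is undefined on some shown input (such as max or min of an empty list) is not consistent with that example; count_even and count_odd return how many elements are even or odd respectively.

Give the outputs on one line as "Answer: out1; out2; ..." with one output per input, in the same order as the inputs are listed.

Execution, op by op:
  [-17, 26, -23, -31, 17] -> [-17, 26, -23, -31] -> [85, -130, 115, 155] -> [-130] -> [-130] -> [130] -> 0
  [4, 5, 49, -3, 25, -44] -> [4, 5, 49, -3] -> [-20, -25, -245, 15] -> [-20, -25, -245] -> [-245, -25, -20] -> [245, 25, 20] -> 2
  [-37, 4, -42, 22, 35] -> [-37, 4, -42, 22] -> [185, -20, 210, -110] -> [-20, -110] -> [-110, -20] -> [110, 20] -> 0
  [-37, -36, -29, 43, 37, -25, -41] -> [-37, -36, -29, 43] -> [185, 180, 145, -215] -> [-215] -> [-215] -> [215] -> 1
  [-10, -36, 46, 1, -35] -> [-10, -36, 46, 1] -> [50, 180, -230, -5] -> [-230] -> [-230] -> [230] -> 0

0; 2; 0; 1; 0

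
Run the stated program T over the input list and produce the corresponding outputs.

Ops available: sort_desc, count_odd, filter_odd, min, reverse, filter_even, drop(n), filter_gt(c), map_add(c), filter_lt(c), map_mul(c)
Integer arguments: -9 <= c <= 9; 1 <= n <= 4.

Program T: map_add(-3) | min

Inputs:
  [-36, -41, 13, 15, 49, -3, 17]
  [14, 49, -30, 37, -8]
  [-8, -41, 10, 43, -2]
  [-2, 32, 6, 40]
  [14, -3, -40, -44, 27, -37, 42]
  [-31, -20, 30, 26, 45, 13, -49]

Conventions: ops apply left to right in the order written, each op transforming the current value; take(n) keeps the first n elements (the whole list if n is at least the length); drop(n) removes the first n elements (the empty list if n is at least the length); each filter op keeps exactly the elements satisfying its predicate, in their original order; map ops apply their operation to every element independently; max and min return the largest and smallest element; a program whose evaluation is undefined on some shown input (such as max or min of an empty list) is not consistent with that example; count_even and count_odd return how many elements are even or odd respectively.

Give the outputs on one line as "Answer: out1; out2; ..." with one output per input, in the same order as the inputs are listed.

Execution, op by op:
  [-36, -41, 13, 15, 49, -3, 17] -> [-39, -44, 10, 12, 46, -6, 14] -> -44
  [14, 49, -30, 37, -8] -> [11, 46, -33, 34, -11] -> -33
  [-8, -41, 10, 43, -2] -> [-11, -44, 7, 40, -5] -> -44
  [-2, 32, 6, 40] -> [-5, 29, 3, 37] -> -5
  [14, -3, -40, -44, 27, -37, 42] -> [11, -6, -43, -47, 24, -40, 39] -> -47
  [-31, -20, 30, 26, 45, 13, -49] -> [-34, -23, 27, 23, 42, 10, -52] -> -52

-44; -33; -44; -5; -47; -52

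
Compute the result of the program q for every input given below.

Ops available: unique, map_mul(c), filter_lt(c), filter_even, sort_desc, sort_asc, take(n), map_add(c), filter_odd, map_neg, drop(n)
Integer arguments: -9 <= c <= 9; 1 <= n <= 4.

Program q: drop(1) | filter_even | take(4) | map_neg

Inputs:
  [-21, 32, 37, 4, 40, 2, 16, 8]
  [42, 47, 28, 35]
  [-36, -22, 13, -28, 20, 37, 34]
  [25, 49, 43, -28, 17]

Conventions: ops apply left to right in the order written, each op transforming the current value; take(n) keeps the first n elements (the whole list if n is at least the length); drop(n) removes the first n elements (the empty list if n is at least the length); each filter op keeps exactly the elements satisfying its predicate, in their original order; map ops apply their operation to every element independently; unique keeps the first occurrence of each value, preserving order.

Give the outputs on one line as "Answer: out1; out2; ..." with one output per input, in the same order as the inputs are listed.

[-32, -4, -40, -2]; [-28]; [22, 28, -20, -34]; [28]

Execution, op by op:
  [-21, 32, 37, 4, 40, 2, 16, 8] -> [32, 37, 4, 40, 2, 16, 8] -> [32, 4, 40, 2, 16, 8] -> [32, 4, 40, 2] -> [-32, -4, -40, -2]
  [42, 47, 28, 35] -> [47, 28, 35] -> [28] -> [28] -> [-28]
  [-36, -22, 13, -28, 20, 37, 34] -> [-22, 13, -28, 20, 37, 34] -> [-22, -28, 20, 34] -> [-22, -28, 20, 34] -> [22, 28, -20, -34]
  [25, 49, 43, -28, 17] -> [49, 43, -28, 17] -> [-28] -> [-28] -> [28]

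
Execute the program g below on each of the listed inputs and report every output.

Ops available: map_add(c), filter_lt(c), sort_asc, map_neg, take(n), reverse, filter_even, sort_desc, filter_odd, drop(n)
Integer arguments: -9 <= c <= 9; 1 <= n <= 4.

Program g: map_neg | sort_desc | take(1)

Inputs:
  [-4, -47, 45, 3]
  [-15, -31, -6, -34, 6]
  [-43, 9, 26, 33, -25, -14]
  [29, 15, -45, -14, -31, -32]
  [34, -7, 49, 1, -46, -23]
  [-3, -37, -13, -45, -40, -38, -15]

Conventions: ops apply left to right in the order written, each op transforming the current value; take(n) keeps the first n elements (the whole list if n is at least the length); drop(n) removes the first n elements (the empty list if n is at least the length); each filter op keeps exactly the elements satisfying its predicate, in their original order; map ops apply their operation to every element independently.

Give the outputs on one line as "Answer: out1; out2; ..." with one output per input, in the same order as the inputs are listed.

[47]; [34]; [43]; [45]; [46]; [45]

Execution, op by op:
  [-4, -47, 45, 3] -> [4, 47, -45, -3] -> [47, 4, -3, -45] -> [47]
  [-15, -31, -6, -34, 6] -> [15, 31, 6, 34, -6] -> [34, 31, 15, 6, -6] -> [34]
  [-43, 9, 26, 33, -25, -14] -> [43, -9, -26, -33, 25, 14] -> [43, 25, 14, -9, -26, -33] -> [43]
  [29, 15, -45, -14, -31, -32] -> [-29, -15, 45, 14, 31, 32] -> [45, 32, 31, 14, -15, -29] -> [45]
  [34, -7, 49, 1, -46, -23] -> [-34, 7, -49, -1, 46, 23] -> [46, 23, 7, -1, -34, -49] -> [46]
  [-3, -37, -13, -45, -40, -38, -15] -> [3, 37, 13, 45, 40, 38, 15] -> [45, 40, 38, 37, 15, 13, 3] -> [45]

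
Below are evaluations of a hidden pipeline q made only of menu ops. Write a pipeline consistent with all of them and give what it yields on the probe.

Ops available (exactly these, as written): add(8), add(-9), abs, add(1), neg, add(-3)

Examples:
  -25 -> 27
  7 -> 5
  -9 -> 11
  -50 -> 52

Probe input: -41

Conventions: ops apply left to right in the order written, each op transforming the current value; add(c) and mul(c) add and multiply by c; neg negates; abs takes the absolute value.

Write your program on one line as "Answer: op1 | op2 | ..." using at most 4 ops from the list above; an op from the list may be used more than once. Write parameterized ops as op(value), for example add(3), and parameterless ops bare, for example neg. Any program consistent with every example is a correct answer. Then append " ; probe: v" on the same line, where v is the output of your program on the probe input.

add(1) | add(-3) | abs ; probe: 43

Check, running the answer program on each example:
  -25 -> -24 -> -27 -> 27
  7 -> 8 -> 5 -> 5
  -9 -> -8 -> -11 -> 11
  -50 -> -49 -> -52 -> 52
  probe: -41 -> -40 -> -43 -> 43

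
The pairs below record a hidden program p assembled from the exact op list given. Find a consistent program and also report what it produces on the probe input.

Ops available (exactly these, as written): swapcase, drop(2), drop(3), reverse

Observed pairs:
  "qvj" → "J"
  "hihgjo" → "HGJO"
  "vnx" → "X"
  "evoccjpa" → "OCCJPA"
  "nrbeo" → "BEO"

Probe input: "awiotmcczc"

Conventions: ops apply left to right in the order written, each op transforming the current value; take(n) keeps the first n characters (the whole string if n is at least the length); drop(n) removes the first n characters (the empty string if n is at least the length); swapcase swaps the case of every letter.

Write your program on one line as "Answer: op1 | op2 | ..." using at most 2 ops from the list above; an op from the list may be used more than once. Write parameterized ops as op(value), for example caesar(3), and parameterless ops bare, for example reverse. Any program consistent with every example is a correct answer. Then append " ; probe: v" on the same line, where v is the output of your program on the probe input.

swapcase | drop(2) ; probe: "IOTMCCZC"

Check, running the answer program on each example:
  "qvj" -> "QVJ" -> "J"
  "hihgjo" -> "HIHGJO" -> "HGJO"
  "vnx" -> "VNX" -> "X"
  "evoccjpa" -> "EVOCCJPA" -> "OCCJPA"
  "nrbeo" -> "NRBEO" -> "BEO"
  probe: "awiotmcczc" -> "AWIOTMCCZC" -> "IOTMCCZC"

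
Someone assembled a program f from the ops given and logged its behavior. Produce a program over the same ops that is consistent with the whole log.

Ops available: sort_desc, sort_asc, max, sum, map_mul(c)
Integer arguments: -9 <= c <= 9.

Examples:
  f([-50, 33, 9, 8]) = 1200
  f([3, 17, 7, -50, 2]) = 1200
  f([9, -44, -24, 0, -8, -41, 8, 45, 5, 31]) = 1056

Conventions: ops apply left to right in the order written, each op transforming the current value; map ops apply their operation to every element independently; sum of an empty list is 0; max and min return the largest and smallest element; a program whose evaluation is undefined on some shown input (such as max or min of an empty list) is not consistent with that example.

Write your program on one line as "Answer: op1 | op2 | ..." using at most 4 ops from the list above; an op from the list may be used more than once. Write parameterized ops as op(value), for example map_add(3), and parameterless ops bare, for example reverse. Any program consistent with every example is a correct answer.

sort_asc | map_mul(3) | map_mul(-8) | max

Check, running the answer program on each example:
  [-50, 33, 9, 8] -> [-50, 8, 9, 33] -> [-150, 24, 27, 99] -> [1200, -192, -216, -792] -> 1200
  [3, 17, 7, -50, 2] -> [-50, 2, 3, 7, 17] -> [-150, 6, 9, 21, 51] -> [1200, -48, -72, -168, -408] -> 1200
  [9, -44, -24, 0, -8, -41, 8, 45, 5, 31] -> [-44, -41, -24, -8, 0, 5, 8, 9, 31, 45] -> [-132, -123, -72, -24, 0, 15, 24, 27, 93, 135] -> [1056, 984, 576, 192, 0, -120, -192, -216, -744, -1080] -> 1056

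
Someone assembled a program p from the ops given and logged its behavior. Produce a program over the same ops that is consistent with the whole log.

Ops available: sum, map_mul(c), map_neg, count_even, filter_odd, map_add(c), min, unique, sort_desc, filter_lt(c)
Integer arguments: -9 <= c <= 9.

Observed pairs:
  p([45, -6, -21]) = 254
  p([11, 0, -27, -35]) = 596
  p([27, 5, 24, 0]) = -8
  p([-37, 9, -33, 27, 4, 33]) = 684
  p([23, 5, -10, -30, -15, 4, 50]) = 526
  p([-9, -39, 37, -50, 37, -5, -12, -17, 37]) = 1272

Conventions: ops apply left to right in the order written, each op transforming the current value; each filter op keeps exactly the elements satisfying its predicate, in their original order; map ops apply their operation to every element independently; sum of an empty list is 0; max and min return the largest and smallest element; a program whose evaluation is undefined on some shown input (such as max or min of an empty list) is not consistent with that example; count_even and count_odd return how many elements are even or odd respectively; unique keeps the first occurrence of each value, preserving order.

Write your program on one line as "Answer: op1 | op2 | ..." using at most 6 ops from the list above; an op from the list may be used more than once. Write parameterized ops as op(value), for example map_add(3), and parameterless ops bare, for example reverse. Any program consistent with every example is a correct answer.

filter_lt(3) | map_mul(5) | map_add(4) | map_mul(-2) | sum

Check, running the answer program on each example:
  [45, -6, -21] -> [-6, -21] -> [-30, -105] -> [-26, -101] -> [52, 202] -> 254
  [11, 0, -27, -35] -> [0, -27, -35] -> [0, -135, -175] -> [4, -131, -171] -> [-8, 262, 342] -> 596
  [27, 5, 24, 0] -> [0] -> [0] -> [4] -> [-8] -> -8
  [-37, 9, -33, 27, 4, 33] -> [-37, -33] -> [-185, -165] -> [-181, -161] -> [362, 322] -> 684
  [23, 5, -10, -30, -15, 4, 50] -> [-10, -30, -15] -> [-50, -150, -75] -> [-46, -146, -71] -> [92, 292, 142] -> 526
  [-9, -39, 37, -50, 37, -5, -12, -17, 37] -> [-9, -39, -50, -5, -12, -17] -> [-45, -195, -250, -25, -60, -85] -> [-41, -191, -246, -21, -56, -81] -> [82, 382, 492, 42, 112, 162] -> 1272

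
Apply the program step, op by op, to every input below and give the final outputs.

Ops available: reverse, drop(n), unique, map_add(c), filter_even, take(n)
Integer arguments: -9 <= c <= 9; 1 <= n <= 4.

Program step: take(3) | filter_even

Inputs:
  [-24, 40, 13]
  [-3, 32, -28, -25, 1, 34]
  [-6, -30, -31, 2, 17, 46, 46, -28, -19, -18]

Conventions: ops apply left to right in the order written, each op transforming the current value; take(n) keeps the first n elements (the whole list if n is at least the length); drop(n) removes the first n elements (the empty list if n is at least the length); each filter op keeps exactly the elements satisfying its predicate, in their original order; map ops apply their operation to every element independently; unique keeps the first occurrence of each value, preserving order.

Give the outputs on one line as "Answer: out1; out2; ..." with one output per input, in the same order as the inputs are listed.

[-24, 40]; [32, -28]; [-6, -30]

Execution, op by op:
  [-24, 40, 13] -> [-24, 40, 13] -> [-24, 40]
  [-3, 32, -28, -25, 1, 34] -> [-3, 32, -28] -> [32, -28]
  [-6, -30, -31, 2, 17, 46, 46, -28, -19, -18] -> [-6, -30, -31] -> [-6, -30]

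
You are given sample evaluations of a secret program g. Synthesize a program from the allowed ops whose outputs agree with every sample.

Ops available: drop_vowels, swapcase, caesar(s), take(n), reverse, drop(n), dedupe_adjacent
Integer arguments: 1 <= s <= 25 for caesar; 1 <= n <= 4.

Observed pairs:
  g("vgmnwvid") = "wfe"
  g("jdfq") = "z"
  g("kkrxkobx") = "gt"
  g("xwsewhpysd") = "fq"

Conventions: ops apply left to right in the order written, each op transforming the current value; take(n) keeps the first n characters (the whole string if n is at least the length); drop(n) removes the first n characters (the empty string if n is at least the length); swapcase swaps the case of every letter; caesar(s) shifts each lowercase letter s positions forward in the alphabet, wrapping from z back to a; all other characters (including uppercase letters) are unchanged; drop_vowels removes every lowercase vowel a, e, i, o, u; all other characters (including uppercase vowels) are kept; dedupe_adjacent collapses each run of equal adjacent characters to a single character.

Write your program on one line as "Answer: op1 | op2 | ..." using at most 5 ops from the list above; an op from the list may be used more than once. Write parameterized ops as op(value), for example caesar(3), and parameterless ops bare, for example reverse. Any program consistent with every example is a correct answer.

drop(2) | take(4) | drop_vowels | drop(1) | caesar(9)

Check, running the answer program on each example:
  "vgmnwvid" -> "mnwvid" -> "mnwv" -> "mnwv" -> "nwv" -> "wfe"
  "jdfq" -> "fq" -> "fq" -> "fq" -> "q" -> "z"
  "kkrxkobx" -> "rxkobx" -> "rxko" -> "rxk" -> "xk" -> "gt"
  "xwsewhpysd" -> "sewhpysd" -> "sewh" -> "swh" -> "wh" -> "fq"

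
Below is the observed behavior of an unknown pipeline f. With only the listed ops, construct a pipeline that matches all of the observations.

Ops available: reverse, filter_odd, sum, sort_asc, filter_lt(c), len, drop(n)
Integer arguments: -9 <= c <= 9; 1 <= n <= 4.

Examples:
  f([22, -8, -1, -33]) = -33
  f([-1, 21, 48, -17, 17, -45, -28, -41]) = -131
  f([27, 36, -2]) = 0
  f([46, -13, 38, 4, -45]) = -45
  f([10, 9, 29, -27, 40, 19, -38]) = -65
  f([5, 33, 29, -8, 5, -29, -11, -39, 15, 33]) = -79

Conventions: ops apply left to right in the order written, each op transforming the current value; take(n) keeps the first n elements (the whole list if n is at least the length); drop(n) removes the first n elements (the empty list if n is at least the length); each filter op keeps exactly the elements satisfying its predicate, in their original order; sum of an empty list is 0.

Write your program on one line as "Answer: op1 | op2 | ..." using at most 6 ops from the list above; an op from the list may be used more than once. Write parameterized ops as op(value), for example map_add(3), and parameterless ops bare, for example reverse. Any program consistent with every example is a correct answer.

drop(2) | reverse | sort_asc | filter_lt(-9) | sum

Check, running the answer program on each example:
  [22, -8, -1, -33] -> [-1, -33] -> [-33, -1] -> [-33, -1] -> [-33] -> -33
  [-1, 21, 48, -17, 17, -45, -28, -41] -> [48, -17, 17, -45, -28, -41] -> [-41, -28, -45, 17, -17, 48] -> [-45, -41, -28, -17, 17, 48] -> [-45, -41, -28, -17] -> -131
  [27, 36, -2] -> [-2] -> [-2] -> [-2] -> [] -> 0
  [46, -13, 38, 4, -45] -> [38, 4, -45] -> [-45, 4, 38] -> [-45, 4, 38] -> [-45] -> -45
  [10, 9, 29, -27, 40, 19, -38] -> [29, -27, 40, 19, -38] -> [-38, 19, 40, -27, 29] -> [-38, -27, 19, 29, 40] -> [-38, -27] -> -65
  [5, 33, 29, -8, 5, -29, -11, -39, 15, 33] -> [29, -8, 5, -29, -11, -39, 15, 33] -> [33, 15, -39, -11, -29, 5, -8, 29] -> [-39, -29, -11, -8, 5, 15, 29, 33] -> [-39, -29, -11] -> -79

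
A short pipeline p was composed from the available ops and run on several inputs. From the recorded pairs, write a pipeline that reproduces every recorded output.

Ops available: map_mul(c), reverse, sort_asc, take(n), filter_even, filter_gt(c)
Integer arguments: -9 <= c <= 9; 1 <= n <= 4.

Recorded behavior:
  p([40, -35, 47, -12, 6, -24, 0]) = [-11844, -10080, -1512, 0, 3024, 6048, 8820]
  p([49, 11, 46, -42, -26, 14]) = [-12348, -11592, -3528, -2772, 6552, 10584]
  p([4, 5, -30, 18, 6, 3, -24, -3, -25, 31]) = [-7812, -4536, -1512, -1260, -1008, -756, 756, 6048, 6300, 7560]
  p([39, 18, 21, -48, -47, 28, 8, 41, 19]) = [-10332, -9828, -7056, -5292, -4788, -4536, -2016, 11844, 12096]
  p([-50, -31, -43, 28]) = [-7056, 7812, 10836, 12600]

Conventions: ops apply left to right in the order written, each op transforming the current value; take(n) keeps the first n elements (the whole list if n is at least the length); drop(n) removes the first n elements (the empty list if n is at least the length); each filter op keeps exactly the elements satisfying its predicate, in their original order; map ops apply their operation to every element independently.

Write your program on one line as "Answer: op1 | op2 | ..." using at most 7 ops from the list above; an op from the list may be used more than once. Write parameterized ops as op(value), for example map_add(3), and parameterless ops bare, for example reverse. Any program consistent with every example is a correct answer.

map_mul(-7) | map_mul(-6) | sort_asc | map_mul(-1) | sort_asc | map_mul(6)

Check, running the answer program on each example:
  [40, -35, 47, -12, 6, -24, 0] -> [-280, 245, -329, 84, -42, 168, 0] -> [1680, -1470, 1974, -504, 252, -1008, 0] -> [-1470, -1008, -504, 0, 252, 1680, 1974] -> [1470, 1008, 504, 0, -252, -1680, -1974] -> [-1974, -1680, -252, 0, 504, 1008, 1470] -> [-11844, -10080, -1512, 0, 3024, 6048, 8820]
  [49, 11, 46, -42, -26, 14] -> [-343, -77, -322, 294, 182, -98] -> [2058, 462, 1932, -1764, -1092, 588] -> [-1764, -1092, 462, 588, 1932, 2058] -> [1764, 1092, -462, -588, -1932, -2058] -> [-2058, -1932, -588, -462, 1092, 1764] -> [-12348, -11592, -3528, -2772, 6552, 10584]
  [4, 5, -30, 18, 6, 3, -24, -3, -25, 31] -> [-28, -35, 210, -126, -42, -21, 168, 21, 175, -217] -> [168, 210, -1260, 756, 252, 126, -1008, -126, -1050, 1302] -> [-1260, -1050, -1008, -126, 126, 168, 210, 252, 756, 1302] -> [1260, 1050, 1008, 126, -126, -168, -210, -252, -756, -1302] -> [-1302, -756, -252, -210, -168, -126, 126, 1008, 1050, 1260] -> [-7812, -4536, -1512, -1260, -1008, -756, 756, 6048, 6300, 7560]
  [39, 18, 21, -48, -47, 28, 8, 41, 19] -> [-273, -126, -147, 336, 329, -196, -56, -287, -133] -> [1638, 756, 882, -2016, -1974, 1176, 336, 1722, 798] -> [-2016, -1974, 336, 756, 798, 882, 1176, 1638, 1722] -> [2016, 1974, -336, -756, -798, -882, -1176, -1638, -1722] -> [-1722, -1638, -1176, -882, -798, -756, -336, 1974, 2016] -> [-10332, -9828, -7056, -5292, -4788, -4536, -2016, 11844, 12096]
  [-50, -31, -43, 28] -> [350, 217, 301, -196] -> [-2100, -1302, -1806, 1176] -> [-2100, -1806, -1302, 1176] -> [2100, 1806, 1302, -1176] -> [-1176, 1302, 1806, 2100] -> [-7056, 7812, 10836, 12600]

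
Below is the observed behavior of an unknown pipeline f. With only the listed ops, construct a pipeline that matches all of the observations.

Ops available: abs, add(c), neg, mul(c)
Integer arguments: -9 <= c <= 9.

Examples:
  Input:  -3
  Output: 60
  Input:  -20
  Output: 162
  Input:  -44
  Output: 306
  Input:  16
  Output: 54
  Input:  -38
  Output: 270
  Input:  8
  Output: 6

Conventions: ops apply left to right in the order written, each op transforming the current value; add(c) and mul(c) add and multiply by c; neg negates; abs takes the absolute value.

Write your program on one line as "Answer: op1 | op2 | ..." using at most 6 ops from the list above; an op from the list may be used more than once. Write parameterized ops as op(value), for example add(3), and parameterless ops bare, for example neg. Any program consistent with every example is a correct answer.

add(-6) | mul(6) | add(-6) | neg | abs

Check, running the answer program on each example:
  -3 -> -9 -> -54 -> -60 -> 60 -> 60
  -20 -> -26 -> -156 -> -162 -> 162 -> 162
  -44 -> -50 -> -300 -> -306 -> 306 -> 306
  16 -> 10 -> 60 -> 54 -> -54 -> 54
  -38 -> -44 -> -264 -> -270 -> 270 -> 270
  8 -> 2 -> 12 -> 6 -> -6 -> 6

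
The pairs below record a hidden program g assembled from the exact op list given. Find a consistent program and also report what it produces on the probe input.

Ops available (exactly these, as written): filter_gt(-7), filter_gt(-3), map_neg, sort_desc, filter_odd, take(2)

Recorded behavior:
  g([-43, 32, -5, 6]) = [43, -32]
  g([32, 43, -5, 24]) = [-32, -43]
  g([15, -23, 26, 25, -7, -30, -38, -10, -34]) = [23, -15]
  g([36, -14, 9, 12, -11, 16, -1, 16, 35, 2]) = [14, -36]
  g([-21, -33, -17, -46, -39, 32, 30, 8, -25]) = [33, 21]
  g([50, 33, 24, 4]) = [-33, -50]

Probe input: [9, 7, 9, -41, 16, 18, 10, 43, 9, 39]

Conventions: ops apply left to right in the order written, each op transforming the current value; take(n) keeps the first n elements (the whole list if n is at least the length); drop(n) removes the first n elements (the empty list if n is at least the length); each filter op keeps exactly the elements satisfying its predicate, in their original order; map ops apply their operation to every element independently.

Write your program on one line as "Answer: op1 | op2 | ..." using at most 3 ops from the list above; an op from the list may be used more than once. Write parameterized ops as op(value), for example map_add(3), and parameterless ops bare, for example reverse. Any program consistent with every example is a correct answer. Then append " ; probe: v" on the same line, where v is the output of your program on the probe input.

map_neg | take(2) | sort_desc ; probe: [-7, -9]

Check, running the answer program on each example:
  [-43, 32, -5, 6] -> [43, -32, 5, -6] -> [43, -32] -> [43, -32]
  [32, 43, -5, 24] -> [-32, -43, 5, -24] -> [-32, -43] -> [-32, -43]
  [15, -23, 26, 25, -7, -30, -38, -10, -34] -> [-15, 23, -26, -25, 7, 30, 38, 10, 34] -> [-15, 23] -> [23, -15]
  [36, -14, 9, 12, -11, 16, -1, 16, 35, 2] -> [-36, 14, -9, -12, 11, -16, 1, -16, -35, -2] -> [-36, 14] -> [14, -36]
  [-21, -33, -17, -46, -39, 32, 30, 8, -25] -> [21, 33, 17, 46, 39, -32, -30, -8, 25] -> [21, 33] -> [33, 21]
  [50, 33, 24, 4] -> [-50, -33, -24, -4] -> [-50, -33] -> [-33, -50]
  probe: [9, 7, 9, -41, 16, 18, 10, 43, 9, 39] -> [-9, -7, -9, 41, -16, -18, -10, -43, -9, -39] -> [-9, -7] -> [-7, -9]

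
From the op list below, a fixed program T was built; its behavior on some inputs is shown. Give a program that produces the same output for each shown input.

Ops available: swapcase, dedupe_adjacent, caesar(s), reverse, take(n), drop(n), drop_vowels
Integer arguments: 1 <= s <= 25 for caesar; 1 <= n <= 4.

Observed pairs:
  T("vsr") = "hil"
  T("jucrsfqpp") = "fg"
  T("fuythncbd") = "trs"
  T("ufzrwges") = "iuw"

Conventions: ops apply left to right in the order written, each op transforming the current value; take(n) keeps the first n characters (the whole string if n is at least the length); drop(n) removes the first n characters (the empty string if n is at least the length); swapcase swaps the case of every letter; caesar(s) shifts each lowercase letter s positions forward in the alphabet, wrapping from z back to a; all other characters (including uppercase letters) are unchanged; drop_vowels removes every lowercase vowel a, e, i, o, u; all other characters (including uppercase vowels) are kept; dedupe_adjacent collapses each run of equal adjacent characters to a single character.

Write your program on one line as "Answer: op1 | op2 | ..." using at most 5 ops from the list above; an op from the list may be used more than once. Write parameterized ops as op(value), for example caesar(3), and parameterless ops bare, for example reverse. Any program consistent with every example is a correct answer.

reverse | caesar(8) | take(3) | caesar(8) | dedupe_adjacent

Check, running the answer program on each example:
  "vsr" -> "rsv" -> "zad" -> "zad" -> "hil" -> "hil"
  "jucrsfqpp" -> "ppqfsrcuj" -> "xxynazkcr" -> "xxy" -> "ffg" -> "fg"
  "fuythncbd" -> "dbcnhtyuf" -> "ljkvpbgcn" -> "ljk" -> "trs" -> "trs"
  "ufzrwges" -> "segwrzfu" -> "amoezhnc" -> "amo" -> "iuw" -> "iuw"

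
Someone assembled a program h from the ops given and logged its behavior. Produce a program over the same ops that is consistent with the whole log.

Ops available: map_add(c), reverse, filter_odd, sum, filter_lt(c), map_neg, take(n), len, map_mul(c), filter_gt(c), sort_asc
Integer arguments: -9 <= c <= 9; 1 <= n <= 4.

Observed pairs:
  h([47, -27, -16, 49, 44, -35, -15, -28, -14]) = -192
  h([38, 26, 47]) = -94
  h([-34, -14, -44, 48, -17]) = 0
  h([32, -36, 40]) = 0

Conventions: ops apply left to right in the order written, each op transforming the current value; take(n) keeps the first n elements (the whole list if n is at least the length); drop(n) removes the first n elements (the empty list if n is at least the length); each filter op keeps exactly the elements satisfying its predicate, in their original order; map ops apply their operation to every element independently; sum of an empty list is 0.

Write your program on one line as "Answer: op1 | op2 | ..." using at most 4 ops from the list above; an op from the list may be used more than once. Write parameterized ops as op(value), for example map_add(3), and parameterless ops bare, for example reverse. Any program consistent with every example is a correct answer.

filter_odd | filter_gt(9) | map_mul(-2) | sum

Check, running the answer program on each example:
  [47, -27, -16, 49, 44, -35, -15, -28, -14] -> [47, -27, 49, -35, -15] -> [47, 49] -> [-94, -98] -> -192
  [38, 26, 47] -> [47] -> [47] -> [-94] -> -94
  [-34, -14, -44, 48, -17] -> [-17] -> [] -> [] -> 0
  [32, -36, 40] -> [] -> [] -> [] -> 0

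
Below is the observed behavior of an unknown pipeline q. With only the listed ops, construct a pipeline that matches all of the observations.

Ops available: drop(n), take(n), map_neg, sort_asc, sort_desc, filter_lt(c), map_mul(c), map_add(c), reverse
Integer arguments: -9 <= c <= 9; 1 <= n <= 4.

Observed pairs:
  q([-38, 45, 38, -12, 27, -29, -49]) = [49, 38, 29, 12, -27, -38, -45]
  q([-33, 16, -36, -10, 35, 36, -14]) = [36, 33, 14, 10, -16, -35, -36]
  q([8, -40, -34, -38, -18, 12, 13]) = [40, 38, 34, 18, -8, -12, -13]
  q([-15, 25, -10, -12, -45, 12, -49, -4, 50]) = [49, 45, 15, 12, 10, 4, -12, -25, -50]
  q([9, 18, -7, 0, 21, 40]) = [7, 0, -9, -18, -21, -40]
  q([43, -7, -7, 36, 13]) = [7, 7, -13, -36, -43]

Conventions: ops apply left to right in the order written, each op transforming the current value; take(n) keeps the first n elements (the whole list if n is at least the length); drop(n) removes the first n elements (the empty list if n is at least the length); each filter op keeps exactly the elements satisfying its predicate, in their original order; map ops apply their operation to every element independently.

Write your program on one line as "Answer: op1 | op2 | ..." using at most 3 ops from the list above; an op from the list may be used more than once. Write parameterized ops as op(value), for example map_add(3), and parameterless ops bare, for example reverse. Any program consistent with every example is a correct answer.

sort_desc | reverse | map_neg

Check, running the answer program on each example:
  [-38, 45, 38, -12, 27, -29, -49] -> [45, 38, 27, -12, -29, -38, -49] -> [-49, -38, -29, -12, 27, 38, 45] -> [49, 38, 29, 12, -27, -38, -45]
  [-33, 16, -36, -10, 35, 36, -14] -> [36, 35, 16, -10, -14, -33, -36] -> [-36, -33, -14, -10, 16, 35, 36] -> [36, 33, 14, 10, -16, -35, -36]
  [8, -40, -34, -38, -18, 12, 13] -> [13, 12, 8, -18, -34, -38, -40] -> [-40, -38, -34, -18, 8, 12, 13] -> [40, 38, 34, 18, -8, -12, -13]
  [-15, 25, -10, -12, -45, 12, -49, -4, 50] -> [50, 25, 12, -4, -10, -12, -15, -45, -49] -> [-49, -45, -15, -12, -10, -4, 12, 25, 50] -> [49, 45, 15, 12, 10, 4, -12, -25, -50]
  [9, 18, -7, 0, 21, 40] -> [40, 21, 18, 9, 0, -7] -> [-7, 0, 9, 18, 21, 40] -> [7, 0, -9, -18, -21, -40]
  [43, -7, -7, 36, 13] -> [43, 36, 13, -7, -7] -> [-7, -7, 13, 36, 43] -> [7, 7, -13, -36, -43]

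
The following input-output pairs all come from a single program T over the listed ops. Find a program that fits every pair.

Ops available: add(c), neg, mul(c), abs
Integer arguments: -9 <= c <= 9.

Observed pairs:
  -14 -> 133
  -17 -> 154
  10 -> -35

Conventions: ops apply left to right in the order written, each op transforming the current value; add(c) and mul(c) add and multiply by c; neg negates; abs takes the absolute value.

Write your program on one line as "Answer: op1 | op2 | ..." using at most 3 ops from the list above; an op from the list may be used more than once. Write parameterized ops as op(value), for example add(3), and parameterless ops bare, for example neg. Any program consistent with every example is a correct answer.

add(-5) | mul(-7)

Check, running the answer program on each example:
  -14 -> -19 -> 133
  -17 -> -22 -> 154
  10 -> 5 -> -35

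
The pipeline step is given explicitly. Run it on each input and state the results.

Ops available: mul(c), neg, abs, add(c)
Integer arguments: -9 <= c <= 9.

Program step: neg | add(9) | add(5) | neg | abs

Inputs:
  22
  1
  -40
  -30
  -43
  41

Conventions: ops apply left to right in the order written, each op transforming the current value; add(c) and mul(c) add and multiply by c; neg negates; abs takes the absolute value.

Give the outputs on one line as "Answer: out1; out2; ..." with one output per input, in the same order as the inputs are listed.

Execution, op by op:
  22 -> -22 -> -13 -> -8 -> 8 -> 8
  1 -> -1 -> 8 -> 13 -> -13 -> 13
  -40 -> 40 -> 49 -> 54 -> -54 -> 54
  -30 -> 30 -> 39 -> 44 -> -44 -> 44
  -43 -> 43 -> 52 -> 57 -> -57 -> 57
  41 -> -41 -> -32 -> -27 -> 27 -> 27

8; 13; 54; 44; 57; 27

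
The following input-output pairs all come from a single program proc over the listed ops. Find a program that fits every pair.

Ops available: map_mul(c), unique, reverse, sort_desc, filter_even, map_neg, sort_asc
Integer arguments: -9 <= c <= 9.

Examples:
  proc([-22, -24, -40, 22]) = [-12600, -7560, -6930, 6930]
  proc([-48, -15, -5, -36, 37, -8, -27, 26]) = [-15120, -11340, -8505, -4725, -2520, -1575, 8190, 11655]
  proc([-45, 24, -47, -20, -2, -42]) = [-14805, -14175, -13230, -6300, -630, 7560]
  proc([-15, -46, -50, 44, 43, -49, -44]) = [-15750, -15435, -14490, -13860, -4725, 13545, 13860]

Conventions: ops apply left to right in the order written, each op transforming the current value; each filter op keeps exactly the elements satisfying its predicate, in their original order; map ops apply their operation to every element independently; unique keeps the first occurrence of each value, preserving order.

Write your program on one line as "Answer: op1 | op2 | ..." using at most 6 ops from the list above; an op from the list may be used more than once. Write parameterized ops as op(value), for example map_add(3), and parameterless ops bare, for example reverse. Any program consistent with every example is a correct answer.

map_mul(5) | map_mul(9) | sort_asc | map_neg | map_mul(-7)

Check, running the answer program on each example:
  [-22, -24, -40, 22] -> [-110, -120, -200, 110] -> [-990, -1080, -1800, 990] -> [-1800, -1080, -990, 990] -> [1800, 1080, 990, -990] -> [-12600, -7560, -6930, 6930]
  [-48, -15, -5, -36, 37, -8, -27, 26] -> [-240, -75, -25, -180, 185, -40, -135, 130] -> [-2160, -675, -225, -1620, 1665, -360, -1215, 1170] -> [-2160, -1620, -1215, -675, -360, -225, 1170, 1665] -> [2160, 1620, 1215, 675, 360, 225, -1170, -1665] -> [-15120, -11340, -8505, -4725, -2520, -1575, 8190, 11655]
  [-45, 24, -47, -20, -2, -42] -> [-225, 120, -235, -100, -10, -210] -> [-2025, 1080, -2115, -900, -90, -1890] -> [-2115, -2025, -1890, -900, -90, 1080] -> [2115, 2025, 1890, 900, 90, -1080] -> [-14805, -14175, -13230, -6300, -630, 7560]
  [-15, -46, -50, 44, 43, -49, -44] -> [-75, -230, -250, 220, 215, -245, -220] -> [-675, -2070, -2250, 1980, 1935, -2205, -1980] -> [-2250, -2205, -2070, -1980, -675, 1935, 1980] -> [2250, 2205, 2070, 1980, 675, -1935, -1980] -> [-15750, -15435, -14490, -13860, -4725, 13545, 13860]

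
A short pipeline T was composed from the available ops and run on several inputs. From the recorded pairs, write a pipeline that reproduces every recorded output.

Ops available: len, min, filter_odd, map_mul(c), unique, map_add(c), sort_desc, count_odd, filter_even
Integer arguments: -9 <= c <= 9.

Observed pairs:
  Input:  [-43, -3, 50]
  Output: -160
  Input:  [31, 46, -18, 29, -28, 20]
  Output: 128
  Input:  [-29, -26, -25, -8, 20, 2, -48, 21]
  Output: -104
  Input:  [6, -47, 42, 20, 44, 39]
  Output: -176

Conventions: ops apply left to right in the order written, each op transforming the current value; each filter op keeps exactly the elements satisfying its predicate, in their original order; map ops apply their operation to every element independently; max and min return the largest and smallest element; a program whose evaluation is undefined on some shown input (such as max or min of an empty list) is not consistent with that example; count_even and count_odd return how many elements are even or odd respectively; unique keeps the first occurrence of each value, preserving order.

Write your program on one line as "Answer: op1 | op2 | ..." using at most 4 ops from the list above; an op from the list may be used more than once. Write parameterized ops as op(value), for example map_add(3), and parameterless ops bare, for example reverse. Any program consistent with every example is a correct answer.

map_add(3) | filter_even | map_mul(4) | min

Check, running the answer program on each example:
  [-43, -3, 50] -> [-40, 0, 53] -> [-40, 0] -> [-160, 0] -> -160
  [31, 46, -18, 29, -28, 20] -> [34, 49, -15, 32, -25, 23] -> [34, 32] -> [136, 128] -> 128
  [-29, -26, -25, -8, 20, 2, -48, 21] -> [-26, -23, -22, -5, 23, 5, -45, 24] -> [-26, -22, 24] -> [-104, -88, 96] -> -104
  [6, -47, 42, 20, 44, 39] -> [9, -44, 45, 23, 47, 42] -> [-44, 42] -> [-176, 168] -> -176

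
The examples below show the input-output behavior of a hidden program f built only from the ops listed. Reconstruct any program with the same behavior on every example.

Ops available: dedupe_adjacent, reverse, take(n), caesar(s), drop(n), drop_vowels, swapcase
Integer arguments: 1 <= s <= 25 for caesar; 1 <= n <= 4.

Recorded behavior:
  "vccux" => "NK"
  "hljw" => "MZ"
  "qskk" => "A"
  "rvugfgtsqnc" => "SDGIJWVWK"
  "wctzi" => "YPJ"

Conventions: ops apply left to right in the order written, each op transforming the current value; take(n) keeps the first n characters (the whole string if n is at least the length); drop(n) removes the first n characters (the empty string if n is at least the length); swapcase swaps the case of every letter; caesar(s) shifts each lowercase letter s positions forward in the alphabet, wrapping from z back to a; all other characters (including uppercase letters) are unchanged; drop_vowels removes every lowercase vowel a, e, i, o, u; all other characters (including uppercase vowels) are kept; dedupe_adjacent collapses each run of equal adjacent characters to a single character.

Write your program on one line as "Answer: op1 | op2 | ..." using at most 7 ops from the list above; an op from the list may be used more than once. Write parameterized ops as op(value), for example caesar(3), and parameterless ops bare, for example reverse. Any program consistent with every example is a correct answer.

dedupe_adjacent | drop(2) | caesar(11) | reverse | caesar(5) | swapcase

Check, running the answer program on each example:
  "vccux" -> "vcux" -> "ux" -> "fi" -> "if" -> "nk" -> "NK"
  "hljw" -> "hljw" -> "jw" -> "uh" -> "hu" -> "mz" -> "MZ"
  "qskk" -> "qsk" -> "k" -> "v" -> "v" -> "a" -> "A"
  "rvugfgtsqnc" -> "rvugfgtsqnc" -> "ugfgtsqnc" -> "frqredbyn" -> "nybderqrf" -> "sdgijwvwk" -> "SDGIJWVWK"
  "wctzi" -> "wctzi" -> "tzi" -> "ekt" -> "tke" -> "ypj" -> "YPJ"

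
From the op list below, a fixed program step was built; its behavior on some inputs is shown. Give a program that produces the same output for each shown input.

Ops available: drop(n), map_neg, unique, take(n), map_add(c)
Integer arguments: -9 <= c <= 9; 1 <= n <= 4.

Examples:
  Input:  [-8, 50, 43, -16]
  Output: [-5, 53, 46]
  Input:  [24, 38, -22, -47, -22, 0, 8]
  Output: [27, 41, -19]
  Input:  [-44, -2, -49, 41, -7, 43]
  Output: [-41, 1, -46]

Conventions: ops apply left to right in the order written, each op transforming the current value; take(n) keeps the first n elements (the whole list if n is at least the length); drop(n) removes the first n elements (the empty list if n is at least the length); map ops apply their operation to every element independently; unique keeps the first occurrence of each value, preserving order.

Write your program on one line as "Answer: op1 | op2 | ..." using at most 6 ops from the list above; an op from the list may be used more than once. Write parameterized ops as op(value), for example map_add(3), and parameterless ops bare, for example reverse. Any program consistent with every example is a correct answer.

map_neg | map_add(-3) | unique | map_neg | take(3)

Check, running the answer program on each example:
  [-8, 50, 43, -16] -> [8, -50, -43, 16] -> [5, -53, -46, 13] -> [5, -53, -46, 13] -> [-5, 53, 46, -13] -> [-5, 53, 46]
  [24, 38, -22, -47, -22, 0, 8] -> [-24, -38, 22, 47, 22, 0, -8] -> [-27, -41, 19, 44, 19, -3, -11] -> [-27, -41, 19, 44, -3, -11] -> [27, 41, -19, -44, 3, 11] -> [27, 41, -19]
  [-44, -2, -49, 41, -7, 43] -> [44, 2, 49, -41, 7, -43] -> [41, -1, 46, -44, 4, -46] -> [41, -1, 46, -44, 4, -46] -> [-41, 1, -46, 44, -4, 46] -> [-41, 1, -46]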